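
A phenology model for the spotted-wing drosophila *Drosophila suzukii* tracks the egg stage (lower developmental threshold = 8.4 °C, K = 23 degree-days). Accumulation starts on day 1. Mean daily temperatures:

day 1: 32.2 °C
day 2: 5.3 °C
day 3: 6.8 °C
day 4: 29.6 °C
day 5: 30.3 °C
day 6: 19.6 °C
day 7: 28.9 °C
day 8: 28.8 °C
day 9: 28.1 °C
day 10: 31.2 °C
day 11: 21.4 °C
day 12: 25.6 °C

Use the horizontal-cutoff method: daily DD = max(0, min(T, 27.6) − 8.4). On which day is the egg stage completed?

Daily DD above 8.4 °C (capped at 19.2): 19.2, 0.0, 0.0, 19.2, 19.2, 11.2, 19.2, 19.2, 19.2, 19.2, 13.0, 17.2.
Cumulative: 19.2, 19.2, 19.2, 38.4, 57.6, 68.8, 88.0, 107.2, 126.4, 145.6, 158.6, 175.8.
The total first reaches 23 DD on day 4.

day 4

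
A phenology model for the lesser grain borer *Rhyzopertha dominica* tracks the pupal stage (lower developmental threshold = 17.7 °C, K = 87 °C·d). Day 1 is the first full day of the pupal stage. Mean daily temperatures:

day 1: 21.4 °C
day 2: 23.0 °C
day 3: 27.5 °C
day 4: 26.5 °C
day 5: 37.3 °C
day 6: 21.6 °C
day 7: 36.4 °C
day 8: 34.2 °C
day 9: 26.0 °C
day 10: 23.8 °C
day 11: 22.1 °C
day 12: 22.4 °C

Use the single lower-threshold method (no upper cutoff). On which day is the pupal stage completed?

Daily DD above 17.7 °C: 3.7, 5.3, 9.8, 8.8, 19.6, 3.9, 18.7, 16.5, 8.3, 6.1, 4.4, 4.7.
Cumulative: 3.7, 9.0, 18.8, 27.6, 47.2, 51.1, 69.8, 86.3, 94.6, 100.7, 105.1, 109.8.
The total first reaches 87 DD on day 9.

day 9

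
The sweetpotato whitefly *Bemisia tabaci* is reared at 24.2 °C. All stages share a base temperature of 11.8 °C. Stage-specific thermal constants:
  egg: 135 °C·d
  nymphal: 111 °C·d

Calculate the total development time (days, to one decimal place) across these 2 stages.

19.8 days

Daily accumulation at 24.2 °C = 24.2 − 11.8 = 12.4 DD/day.
Total K = 135 + 111 = 246 DD.
Total duration = 246 / 12.4 = 19.839 ≈ 19.8 days.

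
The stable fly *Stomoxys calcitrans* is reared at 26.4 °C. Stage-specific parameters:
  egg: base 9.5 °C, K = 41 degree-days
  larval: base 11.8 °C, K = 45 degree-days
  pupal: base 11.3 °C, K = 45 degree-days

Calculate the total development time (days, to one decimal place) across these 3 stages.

egg: 41 / (26.4 − 9.5) = 41 / 16.9 = 2.426 d.
larval: 45 / (26.4 − 11.8) = 45 / 14.6 = 3.082 d.
pupal: 45 / (26.4 − 11.3) = 45 / 15.1 = 2.980 d.
Sum = 8.488 ≈ 8.5 days.

8.5 days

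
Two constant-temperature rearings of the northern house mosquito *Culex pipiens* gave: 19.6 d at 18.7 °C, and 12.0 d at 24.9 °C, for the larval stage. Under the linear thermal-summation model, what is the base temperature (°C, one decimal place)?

Linear rate model ⇒ the product D·(T − T_b) is constant across temperatures.
19.6·(18.7 − T_b) = 12.0·(24.9 − T_b)
T_b = (19.6·18.7 − 12.0·24.9) / (19.6 − 12.0) = 67.72 / 7.6 = 8.911 °C ≈ 8.9 °C.

8.9 °C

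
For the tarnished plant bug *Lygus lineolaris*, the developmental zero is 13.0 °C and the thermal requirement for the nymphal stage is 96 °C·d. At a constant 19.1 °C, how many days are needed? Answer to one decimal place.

15.7 days

Daily accumulation = 19.1 − 13.0 = 6.1 DD/day.
Duration = 96 / 6.1 = 15.738 ≈ 15.7 days.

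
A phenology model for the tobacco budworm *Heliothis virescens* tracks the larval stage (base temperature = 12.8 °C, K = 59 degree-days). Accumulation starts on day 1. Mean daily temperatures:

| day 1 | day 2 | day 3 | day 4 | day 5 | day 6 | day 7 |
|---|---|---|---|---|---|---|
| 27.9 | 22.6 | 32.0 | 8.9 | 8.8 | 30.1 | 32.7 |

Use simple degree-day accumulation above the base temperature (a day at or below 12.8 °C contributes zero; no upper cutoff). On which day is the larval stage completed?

Daily DD above 12.8 °C: 15.1, 9.8, 19.2, 0.0, 0.0, 17.3, 19.9.
Cumulative: 15.1, 24.9, 44.1, 44.1, 44.1, 61.4, 81.3.
The total first reaches 59 DD on day 6.

day 6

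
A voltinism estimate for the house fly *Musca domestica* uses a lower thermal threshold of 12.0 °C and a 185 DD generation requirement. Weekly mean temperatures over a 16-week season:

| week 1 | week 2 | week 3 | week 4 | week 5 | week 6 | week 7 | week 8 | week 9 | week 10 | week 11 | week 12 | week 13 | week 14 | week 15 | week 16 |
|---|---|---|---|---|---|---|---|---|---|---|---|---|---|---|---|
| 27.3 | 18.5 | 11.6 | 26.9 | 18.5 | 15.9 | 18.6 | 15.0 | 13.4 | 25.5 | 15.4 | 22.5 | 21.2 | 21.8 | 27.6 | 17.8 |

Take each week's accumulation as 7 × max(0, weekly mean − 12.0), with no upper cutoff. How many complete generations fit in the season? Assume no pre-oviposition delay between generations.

4 generations

Weekly DD (7 × max(0, T̄ − 12.0)): 107.1, 45.5, 0.0, 104.3, 45.5, 27.3, 46.2, 21.0, 9.8, 94.5, 23.8, 73.5, 64.4, 68.6, 109.2, 40.6.
Season total = 881.3 DD.
Complete generations = ⌊881.3 / 185⌋ = 4.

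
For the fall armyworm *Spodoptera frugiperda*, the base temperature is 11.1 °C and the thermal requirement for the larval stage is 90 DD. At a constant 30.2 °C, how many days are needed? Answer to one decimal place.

Daily accumulation = 30.2 − 11.1 = 19.1 DD/day.
Duration = 90 / 19.1 = 4.712 ≈ 4.7 days.

4.7 days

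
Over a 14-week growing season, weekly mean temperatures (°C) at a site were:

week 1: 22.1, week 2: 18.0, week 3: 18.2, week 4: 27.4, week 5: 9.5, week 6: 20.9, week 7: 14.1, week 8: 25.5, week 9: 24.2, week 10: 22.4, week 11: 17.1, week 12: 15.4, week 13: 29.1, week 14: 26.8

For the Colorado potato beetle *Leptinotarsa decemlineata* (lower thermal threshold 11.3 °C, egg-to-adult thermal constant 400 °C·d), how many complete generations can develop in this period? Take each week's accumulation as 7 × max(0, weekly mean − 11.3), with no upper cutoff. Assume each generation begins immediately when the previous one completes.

Weekly DD (7 × max(0, T̄ − 11.3)): 75.6, 46.9, 48.3, 112.7, 0.0, 67.2, 19.6, 99.4, 90.3, 77.7, 40.6, 28.7, 124.6, 108.5.
Season total = 940.1 DD.
Complete generations = ⌊940.1 / 400⌋ = 2.

2 generations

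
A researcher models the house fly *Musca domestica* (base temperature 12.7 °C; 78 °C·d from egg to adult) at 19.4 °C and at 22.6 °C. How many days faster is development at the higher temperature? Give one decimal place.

3.8 days

At 19.4 °C: 78 / (19.4 − 12.7) = 78 / 6.7 = 11.642 d.
At 22.6 °C: 78 / (22.6 − 12.7) = 78 / 9.9 = 7.879 d.
Difference = |11.642 − 7.879| = 3.763 ≈ 3.8 days.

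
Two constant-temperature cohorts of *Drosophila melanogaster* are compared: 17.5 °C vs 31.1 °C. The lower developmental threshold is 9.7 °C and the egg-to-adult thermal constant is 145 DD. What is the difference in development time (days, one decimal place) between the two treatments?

At 17.5 °C: 145 / (17.5 − 9.7) = 145 / 7.8 = 18.590 d.
At 31.1 °C: 145 / (31.1 − 9.7) = 145 / 21.4 = 6.776 d.
Difference = |18.590 − 6.776| = 11.814 ≈ 11.8 days.

11.8 days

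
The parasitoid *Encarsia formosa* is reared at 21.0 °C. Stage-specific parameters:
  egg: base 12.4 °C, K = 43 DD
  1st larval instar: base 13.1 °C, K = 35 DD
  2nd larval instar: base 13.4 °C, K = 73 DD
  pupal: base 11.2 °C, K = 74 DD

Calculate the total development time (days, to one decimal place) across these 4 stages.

egg: 43 / (21.0 − 12.4) = 43 / 8.6 = 5.000 d.
1st larval instar: 35 / (21.0 − 13.1) = 35 / 7.9 = 4.430 d.
2nd larval instar: 73 / (21.0 − 13.4) = 73 / 7.6 = 9.605 d.
pupal: 74 / (21.0 − 11.2) = 74 / 9.8 = 7.551 d.
Sum = 26.587 ≈ 26.6 days.

26.6 days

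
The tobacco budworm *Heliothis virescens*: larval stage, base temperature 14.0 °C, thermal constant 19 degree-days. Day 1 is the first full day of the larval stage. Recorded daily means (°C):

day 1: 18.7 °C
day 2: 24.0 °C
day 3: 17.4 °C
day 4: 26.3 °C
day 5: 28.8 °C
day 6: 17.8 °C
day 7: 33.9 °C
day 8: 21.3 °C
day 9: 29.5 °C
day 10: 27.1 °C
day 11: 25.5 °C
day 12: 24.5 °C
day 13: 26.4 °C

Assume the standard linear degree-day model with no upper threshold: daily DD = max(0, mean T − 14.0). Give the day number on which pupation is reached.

Daily DD above 14.0 °C: 4.7, 10.0, 3.4, 12.3, 14.8, 3.8, 19.9, 7.3, 15.5, 13.1, 11.5, 10.5, 12.4.
Cumulative: 4.7, 14.7, 18.1, 30.4, 45.2, 49.0, 68.9, 76.2, 91.7, 104.8, 116.3, 126.8, 139.2.
The total first reaches 19 DD on day 4.

day 4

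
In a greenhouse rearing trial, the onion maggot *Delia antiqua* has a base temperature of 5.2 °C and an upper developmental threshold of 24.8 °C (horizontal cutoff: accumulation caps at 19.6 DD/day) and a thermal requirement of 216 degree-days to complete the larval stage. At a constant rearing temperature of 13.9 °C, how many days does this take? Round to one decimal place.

24.8 days

Daily accumulation = 13.9 − 5.2 = 8.7 DD/day.
Duration = 216 / 8.7 = 24.828 ≈ 24.8 days.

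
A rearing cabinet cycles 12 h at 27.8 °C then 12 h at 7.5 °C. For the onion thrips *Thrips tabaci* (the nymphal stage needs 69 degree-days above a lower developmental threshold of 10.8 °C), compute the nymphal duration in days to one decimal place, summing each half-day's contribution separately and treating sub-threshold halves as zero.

Day half: max(0, 27.8 − 10.8) × 0.5 = 17.0 × 0.5 = 8.50 DD.
Night half: max(0, 7.5 − 10.8) × 0.5 = 0.0 × 0.5 = 0.00 DD.
Per 24 h: 8.50 DD/day.
Duration = 69 / 8.50 = 8.118 ≈ 8.1 days.

8.1 days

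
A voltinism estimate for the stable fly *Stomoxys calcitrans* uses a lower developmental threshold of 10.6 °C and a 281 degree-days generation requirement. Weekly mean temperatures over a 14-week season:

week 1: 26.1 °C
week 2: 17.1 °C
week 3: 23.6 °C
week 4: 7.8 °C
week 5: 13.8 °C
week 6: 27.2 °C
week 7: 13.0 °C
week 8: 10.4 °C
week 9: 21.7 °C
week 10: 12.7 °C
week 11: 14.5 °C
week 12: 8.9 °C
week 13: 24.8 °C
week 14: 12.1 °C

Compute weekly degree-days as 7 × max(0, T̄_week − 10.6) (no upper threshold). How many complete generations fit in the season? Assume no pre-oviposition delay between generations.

Weekly DD (7 × max(0, T̄ − 10.6)): 108.5, 45.5, 91.0, 0.0, 22.4, 116.2, 16.8, 0.0, 77.7, 14.7, 27.3, 0.0, 99.4, 10.5.
Season total = 630.0 DD.
Complete generations = ⌊630.0 / 281⌋ = 2.

2 generations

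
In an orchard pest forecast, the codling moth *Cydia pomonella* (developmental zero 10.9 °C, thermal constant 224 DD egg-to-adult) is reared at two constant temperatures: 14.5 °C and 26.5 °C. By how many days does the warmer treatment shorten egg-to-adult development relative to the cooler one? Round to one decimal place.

At 14.5 °C: 224 / (14.5 − 10.9) = 224 / 3.6 = 62.222 d.
At 26.5 °C: 224 / (26.5 − 10.9) = 224 / 15.6 = 14.359 d.
Difference = |62.222 − 14.359| = 47.863 ≈ 47.9 days.

47.9 days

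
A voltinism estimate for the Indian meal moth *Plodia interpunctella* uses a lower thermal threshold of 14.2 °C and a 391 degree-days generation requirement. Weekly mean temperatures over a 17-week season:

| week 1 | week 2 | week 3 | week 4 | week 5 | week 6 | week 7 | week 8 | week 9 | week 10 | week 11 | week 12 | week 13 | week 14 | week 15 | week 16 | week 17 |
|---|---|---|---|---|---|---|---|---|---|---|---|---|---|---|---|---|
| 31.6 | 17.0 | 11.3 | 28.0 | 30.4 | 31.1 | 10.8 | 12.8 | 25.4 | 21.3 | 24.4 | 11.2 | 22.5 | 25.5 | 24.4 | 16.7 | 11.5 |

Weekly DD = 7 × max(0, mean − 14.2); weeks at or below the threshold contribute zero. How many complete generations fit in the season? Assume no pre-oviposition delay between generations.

2 generations

Weekly DD (7 × max(0, T̄ − 14.2)): 121.8, 19.6, 0.0, 96.6, 113.4, 118.3, 0.0, 0.0, 78.4, 49.7, 71.4, 0.0, 58.1, 79.1, 71.4, 17.5, 0.0.
Season total = 895.3 DD.
Complete generations = ⌊895.3 / 391⌋ = 2.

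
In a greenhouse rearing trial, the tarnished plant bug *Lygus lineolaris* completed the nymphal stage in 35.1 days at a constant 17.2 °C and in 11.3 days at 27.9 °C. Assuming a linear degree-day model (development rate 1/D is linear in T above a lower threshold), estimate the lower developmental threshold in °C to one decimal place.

12.1 °C

Linear rate model ⇒ the product D·(T − T_b) is constant across temperatures.
35.1·(17.2 − T_b) = 11.3·(27.9 − T_b)
T_b = (35.1·17.2 − 11.3·27.9) / (35.1 − 11.3) = 288.45 / 23.8 = 12.120 °C ≈ 12.1 °C.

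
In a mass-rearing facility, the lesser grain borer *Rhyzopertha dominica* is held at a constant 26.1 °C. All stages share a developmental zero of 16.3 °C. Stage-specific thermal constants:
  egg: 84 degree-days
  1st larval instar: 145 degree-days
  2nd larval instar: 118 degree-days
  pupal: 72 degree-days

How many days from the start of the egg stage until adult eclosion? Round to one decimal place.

Daily accumulation at 26.1 °C = 26.1 − 16.3 = 9.8 DD/day.
Total K = 84 + 145 + 118 + 72 = 419 DD.
Total duration = 419 / 9.8 = 42.755 ≈ 42.8 days.

42.8 days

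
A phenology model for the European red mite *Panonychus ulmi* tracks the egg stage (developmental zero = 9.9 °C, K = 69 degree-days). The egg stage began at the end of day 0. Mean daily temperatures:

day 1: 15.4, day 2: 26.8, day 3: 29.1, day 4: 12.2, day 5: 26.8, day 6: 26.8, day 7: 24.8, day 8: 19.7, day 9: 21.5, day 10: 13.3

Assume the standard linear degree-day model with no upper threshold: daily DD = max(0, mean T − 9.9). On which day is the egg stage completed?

day 6

Daily DD above 9.9 °C: 5.5, 16.9, 19.2, 2.3, 16.9, 16.9, 14.9, 9.8, 11.6, 3.4.
Cumulative: 5.5, 22.4, 41.6, 43.9, 60.8, 77.7, 92.6, 102.4, 114.0, 117.4.
The total first reaches 69 DD on day 6.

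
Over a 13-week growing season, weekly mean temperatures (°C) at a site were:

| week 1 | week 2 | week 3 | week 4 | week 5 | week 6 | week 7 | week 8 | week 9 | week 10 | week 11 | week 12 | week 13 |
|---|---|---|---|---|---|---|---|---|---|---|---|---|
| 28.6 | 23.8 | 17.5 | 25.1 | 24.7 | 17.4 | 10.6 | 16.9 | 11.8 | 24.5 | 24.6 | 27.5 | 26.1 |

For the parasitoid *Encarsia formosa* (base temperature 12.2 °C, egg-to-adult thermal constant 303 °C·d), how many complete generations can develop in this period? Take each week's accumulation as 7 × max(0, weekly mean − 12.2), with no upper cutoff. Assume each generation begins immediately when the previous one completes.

Weekly DD (7 × max(0, T̄ − 12.2)): 114.8, 81.2, 37.1, 90.3, 87.5, 36.4, 0.0, 32.9, 0.0, 86.1, 86.8, 107.1, 97.3.
Season total = 857.5 DD.
Complete generations = ⌊857.5 / 303⌋ = 2.

2 generations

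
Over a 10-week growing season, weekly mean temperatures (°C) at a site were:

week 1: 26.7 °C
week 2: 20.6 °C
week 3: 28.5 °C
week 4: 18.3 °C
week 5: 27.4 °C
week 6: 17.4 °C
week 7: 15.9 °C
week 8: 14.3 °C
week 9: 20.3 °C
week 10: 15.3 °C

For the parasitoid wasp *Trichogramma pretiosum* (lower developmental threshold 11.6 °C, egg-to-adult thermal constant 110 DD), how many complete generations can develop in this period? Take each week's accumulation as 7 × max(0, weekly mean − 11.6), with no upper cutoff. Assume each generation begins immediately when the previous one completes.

Weekly DD (7 × max(0, T̄ − 11.6)): 105.7, 63.0, 118.3, 46.9, 110.6, 40.6, 30.1, 18.9, 60.9, 25.9.
Season total = 620.9 DD.
Complete generations = ⌊620.9 / 110⌋ = 5.

5 generations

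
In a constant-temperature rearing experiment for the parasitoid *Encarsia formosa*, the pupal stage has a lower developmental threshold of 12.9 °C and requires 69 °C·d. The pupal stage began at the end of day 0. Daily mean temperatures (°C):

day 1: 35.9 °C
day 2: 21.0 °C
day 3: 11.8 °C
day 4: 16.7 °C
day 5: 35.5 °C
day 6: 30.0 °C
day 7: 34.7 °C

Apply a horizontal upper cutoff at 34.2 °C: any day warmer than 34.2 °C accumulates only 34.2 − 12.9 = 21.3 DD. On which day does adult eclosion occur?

day 6

Daily DD above 12.9 °C (capped at 21.3): 21.3, 8.1, 0.0, 3.8, 21.3, 17.1, 21.3.
Cumulative: 21.3, 29.4, 29.4, 33.2, 54.5, 71.6, 92.9.
The total first reaches 69 DD on day 6.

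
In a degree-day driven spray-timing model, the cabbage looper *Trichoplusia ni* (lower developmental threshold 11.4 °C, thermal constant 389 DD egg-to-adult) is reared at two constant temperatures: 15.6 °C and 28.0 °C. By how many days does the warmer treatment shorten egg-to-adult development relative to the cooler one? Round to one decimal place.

At 15.6 °C: 389 / (15.6 − 11.4) = 389 / 4.2 = 92.619 d.
At 28.0 °C: 389 / (28.0 − 11.4) = 389 / 16.6 = 23.434 d.
Difference = |92.619 − 23.434| = 69.185 ≈ 69.2 days.

69.2 days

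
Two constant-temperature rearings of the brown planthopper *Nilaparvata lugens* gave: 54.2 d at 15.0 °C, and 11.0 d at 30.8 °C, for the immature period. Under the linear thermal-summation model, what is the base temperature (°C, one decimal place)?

11.0 °C

Linear rate model ⇒ the product D·(T − T_b) is constant across temperatures.
54.2·(15.0 − T_b) = 11.0·(30.8 − T_b)
T_b = (54.2·15.0 − 11.0·30.8) / (54.2 − 11.0) = 474.20 / 43.2 = 10.977 °C ≈ 11.0 °C.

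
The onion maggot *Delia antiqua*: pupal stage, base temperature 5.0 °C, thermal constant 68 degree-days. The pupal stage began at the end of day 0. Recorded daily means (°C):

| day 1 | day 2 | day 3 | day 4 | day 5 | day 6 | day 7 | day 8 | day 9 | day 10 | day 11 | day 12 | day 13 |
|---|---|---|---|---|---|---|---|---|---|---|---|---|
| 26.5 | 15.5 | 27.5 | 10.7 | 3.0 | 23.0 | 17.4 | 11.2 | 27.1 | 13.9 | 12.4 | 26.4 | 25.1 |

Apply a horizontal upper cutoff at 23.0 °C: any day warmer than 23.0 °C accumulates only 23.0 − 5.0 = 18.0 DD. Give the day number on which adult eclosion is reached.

day 6

Daily DD above 5.0 °C (capped at 18.0): 18.0, 10.5, 18.0, 5.7, 0.0, 18.0, 12.4, 6.2, 18.0, 8.9, 7.4, 18.0, 18.0.
Cumulative: 18.0, 28.5, 46.5, 52.2, 52.2, 70.2, 82.6, 88.8, 106.8, 115.7, 123.1, 141.1, 159.1.
The total first reaches 68 DD on day 6.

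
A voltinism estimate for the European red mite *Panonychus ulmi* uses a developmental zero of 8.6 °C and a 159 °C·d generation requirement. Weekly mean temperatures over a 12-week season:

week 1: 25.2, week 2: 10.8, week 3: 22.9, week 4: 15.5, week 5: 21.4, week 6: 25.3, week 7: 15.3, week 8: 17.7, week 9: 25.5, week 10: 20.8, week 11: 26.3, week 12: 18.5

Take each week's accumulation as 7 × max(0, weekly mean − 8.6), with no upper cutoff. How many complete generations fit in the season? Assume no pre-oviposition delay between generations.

Weekly DD (7 × max(0, T̄ − 8.6)): 116.2, 15.4, 100.1, 48.3, 89.6, 116.9, 46.9, 63.7, 118.3, 85.4, 123.9, 69.3.
Season total = 994.0 DD.
Complete generations = ⌊994.0 / 159⌋ = 6.

6 generations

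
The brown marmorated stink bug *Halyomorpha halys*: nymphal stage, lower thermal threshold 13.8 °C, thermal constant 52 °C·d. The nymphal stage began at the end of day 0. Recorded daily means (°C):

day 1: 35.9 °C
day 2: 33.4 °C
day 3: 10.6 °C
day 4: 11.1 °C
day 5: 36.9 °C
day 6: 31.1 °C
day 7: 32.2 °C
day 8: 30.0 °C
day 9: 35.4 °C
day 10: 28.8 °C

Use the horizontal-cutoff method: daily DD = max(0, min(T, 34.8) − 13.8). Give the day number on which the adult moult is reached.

day 5

Daily DD above 13.8 °C (capped at 21.0): 21.0, 19.6, 0.0, 0.0, 21.0, 17.3, 18.4, 16.2, 21.0, 15.0.
Cumulative: 21.0, 40.6, 40.6, 40.6, 61.6, 78.9, 97.3, 113.5, 134.5, 149.5.
The total first reaches 52 DD on day 5.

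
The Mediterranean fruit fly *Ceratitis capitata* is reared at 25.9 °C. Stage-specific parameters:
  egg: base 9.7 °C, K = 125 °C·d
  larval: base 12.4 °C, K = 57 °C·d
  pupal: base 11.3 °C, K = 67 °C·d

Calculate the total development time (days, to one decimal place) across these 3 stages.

egg: 125 / (25.9 − 9.7) = 125 / 16.2 = 7.716 d.
larval: 57 / (25.9 − 12.4) = 57 / 13.5 = 4.222 d.
pupal: 67 / (25.9 − 11.3) = 67 / 14.6 = 4.589 d.
Sum = 16.527 ≈ 16.5 days.

16.5 days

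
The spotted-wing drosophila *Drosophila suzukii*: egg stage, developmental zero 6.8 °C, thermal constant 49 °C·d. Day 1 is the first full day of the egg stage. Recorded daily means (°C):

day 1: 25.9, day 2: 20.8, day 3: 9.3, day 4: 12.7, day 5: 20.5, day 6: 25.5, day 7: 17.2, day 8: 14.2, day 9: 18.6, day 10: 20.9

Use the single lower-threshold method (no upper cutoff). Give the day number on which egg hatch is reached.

Daily DD above 6.8 °C: 19.1, 14.0, 2.5, 5.9, 13.7, 18.7, 10.4, 7.4, 11.8, 14.1.
Cumulative: 19.1, 33.1, 35.6, 41.5, 55.2, 73.9, 84.3, 91.7, 103.5, 117.6.
The total first reaches 49 DD on day 5.

day 5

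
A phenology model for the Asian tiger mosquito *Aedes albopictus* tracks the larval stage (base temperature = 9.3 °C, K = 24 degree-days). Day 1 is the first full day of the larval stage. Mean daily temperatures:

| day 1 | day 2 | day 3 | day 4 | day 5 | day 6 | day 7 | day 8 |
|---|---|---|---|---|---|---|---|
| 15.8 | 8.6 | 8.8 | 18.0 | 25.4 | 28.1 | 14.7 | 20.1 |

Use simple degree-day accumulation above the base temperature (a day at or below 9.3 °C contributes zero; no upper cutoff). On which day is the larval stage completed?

Daily DD above 9.3 °C: 6.5, 0.0, 0.0, 8.7, 16.1, 18.8, 5.4, 10.8.
Cumulative: 6.5, 6.5, 6.5, 15.2, 31.3, 50.1, 55.5, 66.3.
The total first reaches 24 DD on day 5.

day 5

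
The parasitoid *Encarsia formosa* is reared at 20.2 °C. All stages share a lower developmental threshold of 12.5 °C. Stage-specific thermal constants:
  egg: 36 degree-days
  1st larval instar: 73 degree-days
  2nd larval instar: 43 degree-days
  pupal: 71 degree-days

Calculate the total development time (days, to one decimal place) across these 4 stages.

Daily accumulation at 20.2 °C = 20.2 − 12.5 = 7.7 DD/day.
Total K = 36 + 73 + 43 + 71 = 223 DD.
Total duration = 223 / 7.7 = 28.961 ≈ 29.0 days.

29.0 days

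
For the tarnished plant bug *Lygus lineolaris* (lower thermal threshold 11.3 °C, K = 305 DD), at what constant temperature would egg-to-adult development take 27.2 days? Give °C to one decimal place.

22.5 °C

Required daily accumulation = 305 / 27.2 = 11.213 DD/day.
T = T_base + 11.213 = 11.3 + 11.213 = 22.513 ≈ 22.5 °C.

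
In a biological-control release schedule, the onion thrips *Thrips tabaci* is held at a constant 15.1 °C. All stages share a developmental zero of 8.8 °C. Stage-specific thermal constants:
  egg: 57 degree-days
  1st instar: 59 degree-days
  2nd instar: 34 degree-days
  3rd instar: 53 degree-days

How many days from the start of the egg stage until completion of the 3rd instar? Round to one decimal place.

32.2 days

Daily accumulation at 15.1 °C = 15.1 − 8.8 = 6.3 DD/day.
Total K = 57 + 59 + 34 + 53 = 203 DD.
Total duration = 203 / 6.3 = 32.222 ≈ 32.2 days.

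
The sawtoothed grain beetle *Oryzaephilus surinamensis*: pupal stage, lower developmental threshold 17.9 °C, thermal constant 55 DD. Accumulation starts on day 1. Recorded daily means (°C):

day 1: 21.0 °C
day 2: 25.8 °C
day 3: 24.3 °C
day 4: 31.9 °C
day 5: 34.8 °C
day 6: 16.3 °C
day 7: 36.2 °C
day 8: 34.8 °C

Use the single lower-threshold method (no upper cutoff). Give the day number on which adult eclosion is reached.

Daily DD above 17.9 °C: 3.1, 7.9, 6.4, 14.0, 16.9, 0.0, 18.3, 16.9.
Cumulative: 3.1, 11.0, 17.4, 31.4, 48.3, 48.3, 66.6, 83.5.
The total first reaches 55 DD on day 7.

day 7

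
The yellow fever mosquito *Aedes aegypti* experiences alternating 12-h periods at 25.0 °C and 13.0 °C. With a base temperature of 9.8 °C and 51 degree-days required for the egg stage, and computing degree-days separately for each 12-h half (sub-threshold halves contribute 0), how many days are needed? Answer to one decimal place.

5.5 days

Day half: max(0, 25.0 − 9.8) × 0.5 = 15.2 × 0.5 = 7.60 DD.
Night half: max(0, 13.0 − 9.8) × 0.5 = 3.2 × 0.5 = 1.60 DD.
Per 24 h: 9.20 DD/day.
Duration = 51 / 9.20 = 5.543 ≈ 5.5 days.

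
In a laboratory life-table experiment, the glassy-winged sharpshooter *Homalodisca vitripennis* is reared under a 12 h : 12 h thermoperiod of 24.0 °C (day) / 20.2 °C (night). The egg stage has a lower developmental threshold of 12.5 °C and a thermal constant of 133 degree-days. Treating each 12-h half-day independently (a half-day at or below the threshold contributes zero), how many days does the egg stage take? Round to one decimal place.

Day half: max(0, 24.0 − 12.5) × 0.5 = 11.5 × 0.5 = 5.75 DD.
Night half: max(0, 20.2 − 12.5) × 0.5 = 7.7 × 0.5 = 3.85 DD.
Per 24 h: 9.60 DD/day.
Duration = 133 / 9.60 = 13.854 ≈ 13.9 days.

13.9 days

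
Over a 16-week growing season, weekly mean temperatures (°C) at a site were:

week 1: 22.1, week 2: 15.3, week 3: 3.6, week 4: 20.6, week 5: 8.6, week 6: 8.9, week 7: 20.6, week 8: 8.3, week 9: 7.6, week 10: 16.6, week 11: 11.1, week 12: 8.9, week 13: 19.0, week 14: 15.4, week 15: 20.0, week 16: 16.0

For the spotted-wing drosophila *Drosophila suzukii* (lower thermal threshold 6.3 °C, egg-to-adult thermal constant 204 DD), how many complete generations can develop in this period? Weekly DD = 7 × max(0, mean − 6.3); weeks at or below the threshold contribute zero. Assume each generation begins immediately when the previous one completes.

4 generations

Weekly DD (7 × max(0, T̄ − 6.3)): 110.6, 63.0, 0.0, 100.1, 16.1, 18.2, 100.1, 14.0, 9.1, 72.1, 33.6, 18.2, 88.9, 63.7, 95.9, 67.9.
Season total = 871.5 DD.
Complete generations = ⌊871.5 / 204⌋ = 4.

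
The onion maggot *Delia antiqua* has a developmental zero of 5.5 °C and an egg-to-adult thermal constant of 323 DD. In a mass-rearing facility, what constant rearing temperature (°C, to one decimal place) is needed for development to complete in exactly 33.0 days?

15.3 °C

Required daily accumulation = 323 / 33.0 = 9.788 DD/day.
T = T_base + 9.788 = 5.5 + 9.788 = 15.288 ≈ 15.3 °C.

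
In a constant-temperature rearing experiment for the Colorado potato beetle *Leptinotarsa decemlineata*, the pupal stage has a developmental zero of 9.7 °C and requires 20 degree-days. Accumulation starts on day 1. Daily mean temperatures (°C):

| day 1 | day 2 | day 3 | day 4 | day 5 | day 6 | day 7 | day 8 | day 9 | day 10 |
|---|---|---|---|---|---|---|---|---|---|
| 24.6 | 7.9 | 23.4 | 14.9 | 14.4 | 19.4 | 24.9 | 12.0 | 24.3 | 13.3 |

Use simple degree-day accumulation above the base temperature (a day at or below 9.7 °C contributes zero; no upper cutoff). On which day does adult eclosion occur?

day 3

Daily DD above 9.7 °C: 14.9, 0.0, 13.7, 5.2, 4.7, 9.7, 15.2, 2.3, 14.6, 3.6.
Cumulative: 14.9, 14.9, 28.6, 33.8, 38.5, 48.2, 63.4, 65.7, 80.3, 83.9.
The total first reaches 20 DD on day 3.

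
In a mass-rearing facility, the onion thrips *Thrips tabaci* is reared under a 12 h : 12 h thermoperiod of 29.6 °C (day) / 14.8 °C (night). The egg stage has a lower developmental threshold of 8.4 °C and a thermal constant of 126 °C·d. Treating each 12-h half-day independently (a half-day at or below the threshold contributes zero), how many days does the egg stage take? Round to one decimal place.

Day half: max(0, 29.6 − 8.4) × 0.5 = 21.2 × 0.5 = 10.60 DD.
Night half: max(0, 14.8 − 8.4) × 0.5 = 6.4 × 0.5 = 3.20 DD.
Per 24 h: 13.80 DD/day.
Duration = 126 / 13.80 = 9.130 ≈ 9.1 days.

9.1 days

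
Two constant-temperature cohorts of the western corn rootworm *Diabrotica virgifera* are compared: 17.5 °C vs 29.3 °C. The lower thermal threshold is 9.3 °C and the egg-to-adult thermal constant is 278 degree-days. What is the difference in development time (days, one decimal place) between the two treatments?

At 17.5 °C: 278 / (17.5 − 9.3) = 278 / 8.2 = 33.902 d.
At 29.3 °C: 278 / (29.3 − 9.3) = 278 / 20.0 = 13.900 d.
Difference = |33.902 − 13.900| = 20.002 ≈ 20.0 days.

20.0 days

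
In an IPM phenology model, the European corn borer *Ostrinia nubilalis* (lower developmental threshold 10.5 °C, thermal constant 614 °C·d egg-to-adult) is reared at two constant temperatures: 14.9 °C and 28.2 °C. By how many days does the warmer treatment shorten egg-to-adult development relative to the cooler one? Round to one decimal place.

104.9 days

At 14.9 °C: 614 / (14.9 − 10.5) = 614 / 4.4 = 139.545 d.
At 28.2 °C: 614 / (28.2 − 10.5) = 614 / 17.7 = 34.689 d.
Difference = |139.545 − 34.689| = 104.856 ≈ 104.9 days.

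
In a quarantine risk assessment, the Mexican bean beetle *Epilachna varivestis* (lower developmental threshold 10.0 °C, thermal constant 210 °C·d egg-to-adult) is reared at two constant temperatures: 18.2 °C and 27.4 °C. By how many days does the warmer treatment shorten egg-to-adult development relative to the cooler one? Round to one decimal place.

13.5 days

At 18.2 °C: 210 / (18.2 − 10.0) = 210 / 8.2 = 25.610 d.
At 27.4 °C: 210 / (27.4 − 10.0) = 210 / 17.4 = 12.069 d.
Difference = |25.610 − 12.069| = 13.541 ≈ 13.5 days.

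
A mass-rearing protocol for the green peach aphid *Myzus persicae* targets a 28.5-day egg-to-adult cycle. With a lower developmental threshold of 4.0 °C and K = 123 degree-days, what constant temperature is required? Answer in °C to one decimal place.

8.3 °C

Required daily accumulation = 123 / 28.5 = 4.316 DD/day.
T = T_base + 4.316 = 4.0 + 4.316 = 8.316 ≈ 8.3 °C.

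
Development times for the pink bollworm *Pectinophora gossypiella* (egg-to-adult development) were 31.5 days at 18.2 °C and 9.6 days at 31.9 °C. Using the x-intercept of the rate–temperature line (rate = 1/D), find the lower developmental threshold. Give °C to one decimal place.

12.2 °C

Under the model K = D·(T − T_b), so D₁·(T₁ − T_b) = D₂·(T₂ − T_b).
31.5·(18.2 − T_b) = 9.6·(31.9 − T_b)
T_b = (31.5·18.2 − 9.6·31.9) / (31.5 − 9.6) = 267.06 / 21.9 = 12.195 °C ≈ 12.2 °C.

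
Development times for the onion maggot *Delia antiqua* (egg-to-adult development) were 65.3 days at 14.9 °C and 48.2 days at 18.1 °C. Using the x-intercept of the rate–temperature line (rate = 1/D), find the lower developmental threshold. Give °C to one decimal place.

Linear rate model ⇒ the product D·(T − T_b) is constant across temperatures.
65.3·(14.9 − T_b) = 48.2·(18.1 − T_b)
T_b = (65.3·14.9 − 48.2·18.1) / (65.3 − 48.2) = 100.55 / 17.1 = 5.880 °C ≈ 5.9 °C.

5.9 °C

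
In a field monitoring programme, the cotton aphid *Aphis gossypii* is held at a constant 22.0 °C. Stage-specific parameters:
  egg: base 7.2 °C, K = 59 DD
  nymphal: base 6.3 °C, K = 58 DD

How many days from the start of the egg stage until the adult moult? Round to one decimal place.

7.7 days

egg: 59 / (22.0 − 7.2) = 59 / 14.8 = 3.986 d.
nymphal: 58 / (22.0 − 6.3) = 58 / 15.7 = 3.694 d.
Sum = 7.681 ≈ 7.7 days.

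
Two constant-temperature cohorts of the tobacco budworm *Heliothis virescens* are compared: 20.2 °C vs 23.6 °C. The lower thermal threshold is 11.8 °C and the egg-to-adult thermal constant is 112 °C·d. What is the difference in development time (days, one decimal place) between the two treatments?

3.8 days

At 20.2 °C: 112 / (20.2 − 11.8) = 112 / 8.4 = 13.333 d.
At 23.6 °C: 112 / (23.6 − 11.8) = 112 / 11.8 = 9.492 d.
Difference = |13.333 − 9.492| = 3.842 ≈ 3.8 days.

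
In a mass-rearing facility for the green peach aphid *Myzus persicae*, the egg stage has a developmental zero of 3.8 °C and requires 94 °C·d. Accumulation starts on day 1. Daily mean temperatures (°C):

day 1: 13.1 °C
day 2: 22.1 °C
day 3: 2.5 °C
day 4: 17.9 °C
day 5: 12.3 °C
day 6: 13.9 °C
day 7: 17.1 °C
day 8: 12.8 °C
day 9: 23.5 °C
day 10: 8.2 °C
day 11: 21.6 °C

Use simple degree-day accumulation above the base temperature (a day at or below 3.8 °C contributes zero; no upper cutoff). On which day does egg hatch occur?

day 9

Daily DD above 3.8 °C: 9.3, 18.3, 0.0, 14.1, 8.5, 10.1, 13.3, 9.0, 19.7, 4.4, 17.8.
Cumulative: 9.3, 27.6, 27.6, 41.7, 50.2, 60.3, 73.6, 82.6, 102.3, 106.7, 124.5.
The total first reaches 94 DD on day 9.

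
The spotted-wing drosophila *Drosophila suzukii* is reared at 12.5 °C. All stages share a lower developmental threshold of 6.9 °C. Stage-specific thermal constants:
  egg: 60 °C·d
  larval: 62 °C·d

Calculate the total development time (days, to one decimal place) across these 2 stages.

21.8 days

Daily accumulation at 12.5 °C = 12.5 − 6.9 = 5.6 DD/day.
Total K = 60 + 62 = 122 DD.
Total duration = 122 / 5.6 = 21.786 ≈ 21.8 days.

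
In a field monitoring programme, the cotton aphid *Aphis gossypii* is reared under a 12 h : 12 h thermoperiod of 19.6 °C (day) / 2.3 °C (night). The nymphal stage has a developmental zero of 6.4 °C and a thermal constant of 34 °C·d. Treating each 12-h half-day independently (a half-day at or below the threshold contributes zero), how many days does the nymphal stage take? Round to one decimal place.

Day half: max(0, 19.6 − 6.4) × 0.5 = 13.2 × 0.5 = 6.60 DD.
Night half: max(0, 2.3 − 6.4) × 0.5 = 0.0 × 0.5 = 0.00 DD.
Per 24 h: 6.60 DD/day.
Duration = 34 / 6.60 = 5.152 ≈ 5.2 days.

5.2 days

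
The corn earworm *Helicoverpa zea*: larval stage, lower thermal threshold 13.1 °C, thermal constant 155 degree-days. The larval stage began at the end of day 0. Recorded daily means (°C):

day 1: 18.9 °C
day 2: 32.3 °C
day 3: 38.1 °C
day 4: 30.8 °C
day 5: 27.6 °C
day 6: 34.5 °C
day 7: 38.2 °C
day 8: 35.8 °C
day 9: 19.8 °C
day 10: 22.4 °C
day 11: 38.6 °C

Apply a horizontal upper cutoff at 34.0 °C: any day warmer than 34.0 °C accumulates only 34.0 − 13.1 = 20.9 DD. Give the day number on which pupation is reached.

day 10

Daily DD above 13.1 °C (capped at 20.9): 5.8, 19.2, 20.9, 17.7, 14.5, 20.9, 20.9, 20.9, 6.7, 9.3, 20.9.
Cumulative: 5.8, 25.0, 45.9, 63.6, 78.1, 99.0, 119.9, 140.8, 147.5, 156.8, 177.7.
The total first reaches 155 DD on day 10.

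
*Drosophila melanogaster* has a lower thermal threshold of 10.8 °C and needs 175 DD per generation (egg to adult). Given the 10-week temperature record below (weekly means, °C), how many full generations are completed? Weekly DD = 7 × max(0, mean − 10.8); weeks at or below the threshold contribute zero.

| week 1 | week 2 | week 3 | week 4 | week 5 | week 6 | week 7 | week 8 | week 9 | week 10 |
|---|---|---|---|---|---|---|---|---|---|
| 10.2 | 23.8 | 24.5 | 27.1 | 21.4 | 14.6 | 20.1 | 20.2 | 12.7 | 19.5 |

3 generations

Weekly DD (7 × max(0, T̄ − 10.8)): 0.0, 91.0, 95.9, 114.1, 74.2, 26.6, 65.1, 65.8, 13.3, 60.9.
Season total = 606.9 DD.
Complete generations = ⌊606.9 / 175⌋ = 3.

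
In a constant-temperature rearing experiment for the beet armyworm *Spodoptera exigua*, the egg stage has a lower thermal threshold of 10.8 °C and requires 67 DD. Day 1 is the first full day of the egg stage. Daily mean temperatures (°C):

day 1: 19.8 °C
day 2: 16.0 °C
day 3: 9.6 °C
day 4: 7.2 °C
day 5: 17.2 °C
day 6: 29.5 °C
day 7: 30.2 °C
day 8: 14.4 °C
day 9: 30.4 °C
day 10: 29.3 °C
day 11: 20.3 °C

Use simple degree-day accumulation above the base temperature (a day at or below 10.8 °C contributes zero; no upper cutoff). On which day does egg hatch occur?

Daily DD above 10.8 °C: 9.0, 5.2, 0.0, 0.0, 6.4, 18.7, 19.4, 3.6, 19.6, 18.5, 9.5.
Cumulative: 9.0, 14.2, 14.2, 14.2, 20.6, 39.3, 58.7, 62.3, 81.9, 100.4, 109.9.
The total first reaches 67 DD on day 9.

day 9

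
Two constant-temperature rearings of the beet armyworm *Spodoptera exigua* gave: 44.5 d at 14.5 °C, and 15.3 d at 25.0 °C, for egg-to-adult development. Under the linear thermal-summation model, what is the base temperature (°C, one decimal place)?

9.0 °C

Equal thermal constants: D₁(T₁ − T_b) = D₂(T₂ − T_b).
44.5·(14.5 − T_b) = 15.3·(25.0 − T_b)
T_b = (44.5·14.5 − 15.3·25.0) / (44.5 − 15.3) = 262.75 / 29.2 = 8.998 °C ≈ 9.0 °C.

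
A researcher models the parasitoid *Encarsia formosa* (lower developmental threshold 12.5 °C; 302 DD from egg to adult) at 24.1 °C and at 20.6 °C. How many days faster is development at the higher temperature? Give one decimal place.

11.2 days

At 24.1 °C: 302 / (24.1 − 12.5) = 302 / 11.6 = 26.034 d.
At 20.6 °C: 302 / (20.6 − 12.5) = 302 / 8.1 = 37.284 d.
Difference = |26.034 − 37.284| = 11.249 ≈ 11.2 days.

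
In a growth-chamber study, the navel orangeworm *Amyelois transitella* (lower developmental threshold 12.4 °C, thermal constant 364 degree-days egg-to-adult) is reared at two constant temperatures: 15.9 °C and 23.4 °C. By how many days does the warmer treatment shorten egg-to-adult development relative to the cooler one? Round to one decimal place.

70.9 days

At 15.9 °C: 364 / (15.9 − 12.4) = 364 / 3.5 = 104.000 d.
At 23.4 °C: 364 / (23.4 − 12.4) = 364 / 11.0 = 33.091 d.
Difference = |104.000 − 33.091| = 70.909 ≈ 70.9 days.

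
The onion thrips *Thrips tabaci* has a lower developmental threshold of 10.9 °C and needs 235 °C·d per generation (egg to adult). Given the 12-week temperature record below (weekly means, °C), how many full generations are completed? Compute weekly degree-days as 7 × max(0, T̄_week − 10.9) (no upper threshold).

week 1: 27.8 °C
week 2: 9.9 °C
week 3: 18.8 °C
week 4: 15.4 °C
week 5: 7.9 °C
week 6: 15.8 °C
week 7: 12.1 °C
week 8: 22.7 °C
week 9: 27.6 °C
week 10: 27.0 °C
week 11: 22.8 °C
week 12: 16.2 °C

Weekly DD (7 × max(0, T̄ − 10.9)): 118.3, 0.0, 55.3, 31.5, 0.0, 34.3, 8.4, 82.6, 116.9, 112.7, 83.3, 37.1.
Season total = 680.4 DD.
Complete generations = ⌊680.4 / 235⌋ = 2.

2 generations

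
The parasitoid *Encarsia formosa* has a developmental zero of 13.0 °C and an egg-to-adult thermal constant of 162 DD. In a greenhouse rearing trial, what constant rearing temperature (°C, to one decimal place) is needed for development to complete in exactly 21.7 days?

Required daily accumulation = 162 / 21.7 = 7.465 DD/day.
T = T_base + 7.465 = 13.0 + 7.465 = 20.465 ≈ 20.5 °C.

20.5 °C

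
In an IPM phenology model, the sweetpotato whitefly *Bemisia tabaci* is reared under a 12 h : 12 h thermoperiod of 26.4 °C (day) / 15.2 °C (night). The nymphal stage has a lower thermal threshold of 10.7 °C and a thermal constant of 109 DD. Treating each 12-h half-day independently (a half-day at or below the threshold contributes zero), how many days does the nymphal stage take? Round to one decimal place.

10.8 days

Day half: max(0, 26.4 − 10.7) × 0.5 = 15.7 × 0.5 = 7.85 DD.
Night half: max(0, 15.2 − 10.7) × 0.5 = 4.5 × 0.5 = 2.25 DD.
Per 24 h: 10.10 DD/day.
Duration = 109 / 10.10 = 10.792 ≈ 10.8 days.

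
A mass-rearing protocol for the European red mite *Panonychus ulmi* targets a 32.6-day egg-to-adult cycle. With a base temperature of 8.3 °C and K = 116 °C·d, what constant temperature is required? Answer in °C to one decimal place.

11.9 °C

Required daily accumulation = 116 / 32.6 = 3.558 DD/day.
T = T_base + 3.558 = 8.3 + 3.558 = 11.858 ≈ 11.9 °C.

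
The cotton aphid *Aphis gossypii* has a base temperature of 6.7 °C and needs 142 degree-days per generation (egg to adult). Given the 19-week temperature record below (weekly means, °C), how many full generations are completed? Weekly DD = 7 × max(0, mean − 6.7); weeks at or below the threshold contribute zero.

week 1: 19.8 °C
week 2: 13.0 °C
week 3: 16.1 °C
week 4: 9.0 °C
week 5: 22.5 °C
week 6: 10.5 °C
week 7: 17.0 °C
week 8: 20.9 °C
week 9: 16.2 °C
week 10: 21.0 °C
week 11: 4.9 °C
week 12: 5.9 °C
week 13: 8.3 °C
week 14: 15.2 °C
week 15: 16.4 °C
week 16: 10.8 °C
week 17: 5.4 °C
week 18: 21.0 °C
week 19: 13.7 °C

Weekly DD (7 × max(0, T̄ − 6.7)): 91.7, 44.1, 65.8, 16.1, 110.6, 26.6, 72.1, 99.4, 66.5, 100.1, 0.0, 0.0, 11.2, 59.5, 67.9, 28.7, 0.0, 100.1, 49.0.
Season total = 1009.4 DD.
Complete generations = ⌊1009.4 / 142⌋ = 7.

7 generations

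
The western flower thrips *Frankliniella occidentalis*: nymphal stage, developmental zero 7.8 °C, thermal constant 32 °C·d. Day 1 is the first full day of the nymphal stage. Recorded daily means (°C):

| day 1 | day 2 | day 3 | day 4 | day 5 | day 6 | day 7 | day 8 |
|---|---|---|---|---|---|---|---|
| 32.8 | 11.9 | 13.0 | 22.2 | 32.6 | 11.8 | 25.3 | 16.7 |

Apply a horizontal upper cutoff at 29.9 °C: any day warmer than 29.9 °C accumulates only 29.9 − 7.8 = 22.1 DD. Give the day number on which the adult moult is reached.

day 4

Daily DD above 7.8 °C (capped at 22.1): 22.1, 4.1, 5.2, 14.4, 22.1, 4.0, 17.5, 8.9.
Cumulative: 22.1, 26.2, 31.4, 45.8, 67.9, 71.9, 89.4, 98.3.
The total first reaches 32 DD on day 4.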